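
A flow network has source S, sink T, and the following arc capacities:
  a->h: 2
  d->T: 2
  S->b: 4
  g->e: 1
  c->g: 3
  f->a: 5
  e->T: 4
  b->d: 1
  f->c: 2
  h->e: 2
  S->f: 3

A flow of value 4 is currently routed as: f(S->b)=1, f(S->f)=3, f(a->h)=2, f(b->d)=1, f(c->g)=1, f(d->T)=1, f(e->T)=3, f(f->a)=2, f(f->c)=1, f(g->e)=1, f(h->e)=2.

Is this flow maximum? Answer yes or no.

Yes

Residual reachable from S: {S, b}; T is not reachable.
Saturated cut: b->d, S->f with total capacity 4 = current flow value. Flow is maximum.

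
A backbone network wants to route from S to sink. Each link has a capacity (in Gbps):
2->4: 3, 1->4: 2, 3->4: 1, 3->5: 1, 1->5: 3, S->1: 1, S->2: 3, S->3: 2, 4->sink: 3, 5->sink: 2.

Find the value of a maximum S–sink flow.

Augment S->3->5->sink: bottleneck 1. Total 1.
Augment S->3->4->sink: bottleneck 1. Total 2.
Augment S->2->4->sink: bottleneck 2. Total 4.
Augment S->1->5->sink: bottleneck 1. Total 5.
No augmenting path remains in the residual graph.

5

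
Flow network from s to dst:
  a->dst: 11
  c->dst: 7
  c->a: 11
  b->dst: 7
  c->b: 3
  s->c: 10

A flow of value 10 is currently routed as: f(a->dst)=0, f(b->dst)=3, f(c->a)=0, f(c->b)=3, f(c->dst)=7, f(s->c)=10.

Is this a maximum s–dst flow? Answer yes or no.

Residual reachable from s: {s}; dst is not reachable.
Saturated cut: s->c with total capacity 10 = current flow value. Flow is maximum.

Yes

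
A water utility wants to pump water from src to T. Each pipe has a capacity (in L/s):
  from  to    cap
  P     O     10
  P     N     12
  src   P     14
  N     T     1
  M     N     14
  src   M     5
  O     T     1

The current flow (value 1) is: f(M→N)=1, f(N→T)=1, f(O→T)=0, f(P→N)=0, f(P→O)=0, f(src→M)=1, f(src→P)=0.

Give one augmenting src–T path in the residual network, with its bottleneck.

src→P→O→T, bottleneck 1

Residual along src→P→O→T: src→P: 14, P→O: 10, O→T: 1.
Bottleneck = min = 1.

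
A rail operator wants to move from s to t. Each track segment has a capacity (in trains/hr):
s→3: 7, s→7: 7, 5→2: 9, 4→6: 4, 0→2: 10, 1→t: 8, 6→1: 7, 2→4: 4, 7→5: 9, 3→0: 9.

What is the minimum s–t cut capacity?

4

Max flow = 4 (via 1 augmenting path).
In the residual at optimum, the set reachable from s is {0, 2, 3, 5, 7, s}.
Cut edges: 2→4 (cap 4). Sum = 4.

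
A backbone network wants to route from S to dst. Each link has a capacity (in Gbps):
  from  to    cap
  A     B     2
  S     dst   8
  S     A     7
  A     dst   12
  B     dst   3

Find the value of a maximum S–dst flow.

15

Augment S->dst: bottleneck 8. Total 8.
Augment S->A->dst: bottleneck 7. Total 15.
No augmenting path remains in the residual graph.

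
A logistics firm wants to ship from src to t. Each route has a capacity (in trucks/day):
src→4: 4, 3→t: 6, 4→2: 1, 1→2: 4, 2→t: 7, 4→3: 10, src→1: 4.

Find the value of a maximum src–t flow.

8

Augment src→1→2→t: bottleneck 4. Total 4.
Augment src→4→2→t: bottleneck 1. Total 5.
Augment src→4→3→t: bottleneck 3. Total 8.
No augmenting path remains in the residual graph.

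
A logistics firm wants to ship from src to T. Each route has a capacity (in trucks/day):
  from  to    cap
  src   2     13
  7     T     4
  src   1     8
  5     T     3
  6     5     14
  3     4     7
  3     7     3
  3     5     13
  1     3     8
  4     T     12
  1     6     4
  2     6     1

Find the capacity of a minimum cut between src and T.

9

Max flow = 9 (via 3 augmenting paths).
In the residual at optimum, the set reachable from src is {2, src}.
Cut edges: src→1 (cap 8), 2→6 (cap 1). Sum = 9.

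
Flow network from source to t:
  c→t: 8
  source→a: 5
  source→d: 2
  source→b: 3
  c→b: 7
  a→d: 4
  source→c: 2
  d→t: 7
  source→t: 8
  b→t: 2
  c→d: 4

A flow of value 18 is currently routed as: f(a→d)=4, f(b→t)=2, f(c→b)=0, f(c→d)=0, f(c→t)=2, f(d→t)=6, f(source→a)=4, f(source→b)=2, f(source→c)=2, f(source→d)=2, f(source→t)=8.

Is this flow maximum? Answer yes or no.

Yes

Residual reachable from source: {a, b, source}; t is not reachable.
Saturated cut: source→c, source→d, source→t, a→d, b→t with total capacity 18 = current flow value. Flow is maximum.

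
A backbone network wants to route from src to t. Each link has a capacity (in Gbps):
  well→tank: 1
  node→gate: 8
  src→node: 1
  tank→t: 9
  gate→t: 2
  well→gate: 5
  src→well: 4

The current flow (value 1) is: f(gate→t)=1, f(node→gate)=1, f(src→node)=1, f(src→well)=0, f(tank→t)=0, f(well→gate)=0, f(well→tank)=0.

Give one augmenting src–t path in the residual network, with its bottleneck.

src→well→gate→t, bottleneck 1

Residual along src→well→gate→t: src→well: 4, well→gate: 5, gate→t: 1.
Bottleneck = min = 1.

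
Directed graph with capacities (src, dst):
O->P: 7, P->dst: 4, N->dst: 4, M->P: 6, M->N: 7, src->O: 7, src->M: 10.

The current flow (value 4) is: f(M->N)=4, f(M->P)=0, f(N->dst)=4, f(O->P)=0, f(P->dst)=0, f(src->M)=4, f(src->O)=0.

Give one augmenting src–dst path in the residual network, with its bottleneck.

src->M->P->dst, bottleneck 4

Residual along src->M->P->dst: src->M: 6, M->P: 6, P->dst: 4.
Bottleneck = min = 4.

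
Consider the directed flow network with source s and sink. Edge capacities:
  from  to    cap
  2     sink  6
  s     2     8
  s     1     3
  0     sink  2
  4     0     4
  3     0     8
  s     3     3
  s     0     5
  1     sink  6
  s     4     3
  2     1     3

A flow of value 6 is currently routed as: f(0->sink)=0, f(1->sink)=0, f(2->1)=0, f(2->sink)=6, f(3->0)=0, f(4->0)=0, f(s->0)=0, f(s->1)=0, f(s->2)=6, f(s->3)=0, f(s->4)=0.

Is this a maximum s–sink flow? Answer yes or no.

No

Residual path s->1->sink has bottleneck 3 > 0.
Pushing 3 along it raises the flow to 9, so the given flow is not maximum.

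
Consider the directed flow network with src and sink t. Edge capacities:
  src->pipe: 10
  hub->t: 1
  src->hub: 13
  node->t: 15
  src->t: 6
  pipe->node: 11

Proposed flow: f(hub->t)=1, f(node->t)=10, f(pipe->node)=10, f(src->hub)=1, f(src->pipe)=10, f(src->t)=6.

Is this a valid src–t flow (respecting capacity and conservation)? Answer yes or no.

Yes

Every edge has 0 ≤ f(e) ≤ cap(e).
At each intermediate node, inflow equals outflow.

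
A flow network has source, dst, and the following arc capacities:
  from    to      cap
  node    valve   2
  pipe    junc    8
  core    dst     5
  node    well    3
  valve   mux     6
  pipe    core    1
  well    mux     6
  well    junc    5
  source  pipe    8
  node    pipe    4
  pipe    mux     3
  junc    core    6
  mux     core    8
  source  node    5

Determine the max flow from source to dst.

Augment source->pipe->core->dst: bottleneck 1. Total 1.
Augment source->pipe->mux->core->dst: bottleneck 3. Total 4.
Augment source->pipe->junc->core->dst: bottleneck 1. Total 5.
No augmenting path remains in the residual graph.

5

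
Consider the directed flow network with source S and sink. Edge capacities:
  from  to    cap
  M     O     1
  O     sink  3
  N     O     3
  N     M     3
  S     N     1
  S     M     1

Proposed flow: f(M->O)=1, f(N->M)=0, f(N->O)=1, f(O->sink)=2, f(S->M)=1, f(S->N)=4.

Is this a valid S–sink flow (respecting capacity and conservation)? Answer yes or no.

Capacity violated on S->N: flow 4 > capacity 1.

No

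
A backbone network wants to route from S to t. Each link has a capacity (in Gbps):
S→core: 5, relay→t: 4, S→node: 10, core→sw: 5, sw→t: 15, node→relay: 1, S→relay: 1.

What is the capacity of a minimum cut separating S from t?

Max flow = 7 (via 3 augmenting paths).
In the residual at optimum, the set reachable from S is {S, node}.
Cut edges: S→core (cap 5), S→relay (cap 1), node→relay (cap 1). Sum = 7.

7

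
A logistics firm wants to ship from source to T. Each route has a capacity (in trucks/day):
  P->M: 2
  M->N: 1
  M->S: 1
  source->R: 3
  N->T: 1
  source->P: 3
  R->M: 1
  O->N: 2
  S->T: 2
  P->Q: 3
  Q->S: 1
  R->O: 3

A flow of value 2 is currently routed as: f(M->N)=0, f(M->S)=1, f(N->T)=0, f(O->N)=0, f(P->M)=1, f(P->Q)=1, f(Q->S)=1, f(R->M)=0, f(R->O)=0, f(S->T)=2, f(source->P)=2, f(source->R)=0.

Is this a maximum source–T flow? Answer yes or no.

Residual path source->P->M->N->T has bottleneck 1 > 0.
Pushing 1 along it raises the flow to 3, so the given flow is not maximum.

No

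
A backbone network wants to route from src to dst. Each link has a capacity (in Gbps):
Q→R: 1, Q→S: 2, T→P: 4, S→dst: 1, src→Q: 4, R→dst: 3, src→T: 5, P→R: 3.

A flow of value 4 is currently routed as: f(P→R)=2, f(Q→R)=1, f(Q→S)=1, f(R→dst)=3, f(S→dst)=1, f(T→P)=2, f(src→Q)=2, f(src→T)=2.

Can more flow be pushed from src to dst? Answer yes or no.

No

Residual reachable from src: {P, Q, R, S, T, src}; dst is not reachable.
Saturated cut: R→dst, S→dst with total capacity 4 = current flow value. Flow is maximum.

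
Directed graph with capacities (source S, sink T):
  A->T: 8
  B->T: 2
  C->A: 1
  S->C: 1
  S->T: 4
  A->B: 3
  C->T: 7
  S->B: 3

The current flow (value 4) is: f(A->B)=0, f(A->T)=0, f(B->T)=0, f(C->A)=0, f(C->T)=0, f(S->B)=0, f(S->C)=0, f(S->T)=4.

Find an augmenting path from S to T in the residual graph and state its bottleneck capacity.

S->C->T, bottleneck 1

Residual along S->C->T: S->C: 1, C->T: 7.
Bottleneck = min = 1.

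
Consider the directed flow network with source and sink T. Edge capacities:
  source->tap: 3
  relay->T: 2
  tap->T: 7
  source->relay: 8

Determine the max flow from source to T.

Augment source->relay->T: bottleneck 2. Total 2.
Augment source->tap->T: bottleneck 3. Total 5.
No augmenting path remains in the residual graph.

5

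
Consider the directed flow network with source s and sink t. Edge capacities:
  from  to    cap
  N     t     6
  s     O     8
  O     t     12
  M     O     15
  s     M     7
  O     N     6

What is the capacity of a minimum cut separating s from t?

Max flow = 15 (via 3 augmenting paths).
In the residual at optimum, the set reachable from s is {s}.
Cut edges: s->M (cap 7), s->O (cap 8). Sum = 15.

15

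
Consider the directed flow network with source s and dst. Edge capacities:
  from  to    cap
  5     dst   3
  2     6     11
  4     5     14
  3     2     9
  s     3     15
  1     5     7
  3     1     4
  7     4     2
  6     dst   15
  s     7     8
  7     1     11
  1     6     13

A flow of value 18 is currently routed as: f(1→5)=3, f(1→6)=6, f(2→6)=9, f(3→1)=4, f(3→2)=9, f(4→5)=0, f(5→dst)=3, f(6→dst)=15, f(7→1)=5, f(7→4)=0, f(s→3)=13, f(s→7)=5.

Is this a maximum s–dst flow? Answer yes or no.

Residual reachable from s: {1, 2, 3, 4, 5, 6, 7, s}; dst is not reachable.
Saturated cut: 6→dst, 5→dst with total capacity 18 = current flow value. Flow is maximum.

Yes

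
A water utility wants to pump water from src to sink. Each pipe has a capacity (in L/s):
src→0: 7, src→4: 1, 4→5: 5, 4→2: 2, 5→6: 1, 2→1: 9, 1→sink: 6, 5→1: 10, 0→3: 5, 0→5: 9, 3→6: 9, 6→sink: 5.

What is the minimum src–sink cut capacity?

Max flow = 8 (via 4 augmenting paths).
In the residual at optimum, the set reachable from src is {src}.
Cut edges: src→4 (cap 1), src→0 (cap 7). Sum = 8.

8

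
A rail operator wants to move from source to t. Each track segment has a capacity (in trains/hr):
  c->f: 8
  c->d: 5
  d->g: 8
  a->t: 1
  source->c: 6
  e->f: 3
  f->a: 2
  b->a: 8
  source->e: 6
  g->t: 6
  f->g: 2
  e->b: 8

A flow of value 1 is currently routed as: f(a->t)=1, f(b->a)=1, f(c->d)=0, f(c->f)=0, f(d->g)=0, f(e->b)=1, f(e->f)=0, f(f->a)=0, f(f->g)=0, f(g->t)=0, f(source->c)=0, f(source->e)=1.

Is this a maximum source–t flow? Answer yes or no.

Residual path source->e->f->g->t has bottleneck 2 > 0.
Pushing 2 along it raises the flow to 3, so the given flow is not maximum.

No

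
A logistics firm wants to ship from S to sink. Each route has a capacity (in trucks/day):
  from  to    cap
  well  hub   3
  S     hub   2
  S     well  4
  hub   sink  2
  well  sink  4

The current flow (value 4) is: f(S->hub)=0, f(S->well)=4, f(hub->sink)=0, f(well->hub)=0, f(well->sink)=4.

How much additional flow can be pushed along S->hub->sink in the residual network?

2

Residual capacities along the path: S->hub: 2, hub->sink: 2.
Minimum is 2.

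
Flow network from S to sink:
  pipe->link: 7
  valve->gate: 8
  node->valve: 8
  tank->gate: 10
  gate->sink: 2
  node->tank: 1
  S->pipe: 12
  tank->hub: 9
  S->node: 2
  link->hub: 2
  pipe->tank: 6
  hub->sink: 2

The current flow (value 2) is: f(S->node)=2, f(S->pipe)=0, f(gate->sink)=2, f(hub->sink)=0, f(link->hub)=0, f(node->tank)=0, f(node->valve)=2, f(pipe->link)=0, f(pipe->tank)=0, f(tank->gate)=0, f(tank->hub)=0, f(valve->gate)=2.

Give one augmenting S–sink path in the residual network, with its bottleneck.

S->pipe->tank->hub->sink, bottleneck 2

Residual along S->pipe->tank->hub->sink: S->pipe: 12, pipe->tank: 6, tank->hub: 9, hub->sink: 2.
Bottleneck = min = 2.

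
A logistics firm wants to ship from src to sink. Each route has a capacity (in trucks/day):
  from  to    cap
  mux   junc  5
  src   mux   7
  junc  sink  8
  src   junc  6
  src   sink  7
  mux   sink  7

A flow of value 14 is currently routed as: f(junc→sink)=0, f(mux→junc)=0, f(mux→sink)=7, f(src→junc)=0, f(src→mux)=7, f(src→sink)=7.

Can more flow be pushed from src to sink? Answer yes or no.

Residual path src→junc→sink has bottleneck 6 > 0.
Pushing 6 along it raises the flow to 20, so the given flow is not maximum.

Yes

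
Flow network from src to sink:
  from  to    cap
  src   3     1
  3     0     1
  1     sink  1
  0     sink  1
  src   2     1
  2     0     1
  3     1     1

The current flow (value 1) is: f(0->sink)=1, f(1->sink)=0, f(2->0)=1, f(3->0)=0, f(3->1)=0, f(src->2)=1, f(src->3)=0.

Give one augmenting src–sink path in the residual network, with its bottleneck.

Residual along src->3->1->sink: src->3: 1, 3->1: 1, 1->sink: 1.
Bottleneck = min = 1.

src->3->1->sink, bottleneck 1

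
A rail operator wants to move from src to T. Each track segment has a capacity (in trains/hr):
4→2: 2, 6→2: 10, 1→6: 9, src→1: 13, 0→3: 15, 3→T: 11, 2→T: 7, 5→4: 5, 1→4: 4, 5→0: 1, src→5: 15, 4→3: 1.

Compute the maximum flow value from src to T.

Augment src→5→0→3→T: bottleneck 1. Total 1.
Augment src→5→4→3→T: bottleneck 1. Total 2.
Augment src→5→4→2→T: bottleneck 2. Total 4.
Augment src→1→6→2→T: bottleneck 5. Total 9.
No augmenting path remains in the residual graph.

9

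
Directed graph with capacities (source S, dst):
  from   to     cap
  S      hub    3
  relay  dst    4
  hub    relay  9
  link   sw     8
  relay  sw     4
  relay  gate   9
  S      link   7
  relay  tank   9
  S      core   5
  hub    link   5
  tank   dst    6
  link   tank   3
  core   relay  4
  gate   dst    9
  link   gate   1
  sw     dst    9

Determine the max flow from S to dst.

14

Augment S->hub->relay->dst: bottleneck 3. Total 3.
Augment S->core->relay->dst: bottleneck 1. Total 4.
Augment S->link->gate->dst: bottleneck 1. Total 5.
Augment S->link->tank->dst: bottleneck 3. Total 8.
Augment S->link->sw->dst: bottleneck 3. Total 11.
Augment S->core->relay->sw->dst: bottleneck 3. Total 14.
No augmenting path remains in the residual graph.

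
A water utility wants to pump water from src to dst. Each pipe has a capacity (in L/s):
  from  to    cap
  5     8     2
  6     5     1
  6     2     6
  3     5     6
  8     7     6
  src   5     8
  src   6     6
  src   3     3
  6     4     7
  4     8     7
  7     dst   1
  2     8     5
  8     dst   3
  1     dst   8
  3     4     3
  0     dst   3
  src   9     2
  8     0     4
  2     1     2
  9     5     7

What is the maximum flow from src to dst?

Augment src->5->8->dst: bottleneck 2. Total 2.
Augment src->6->2->8->dst: bottleneck 1. Total 3.
Augment src->6->2->1->dst: bottleneck 2. Total 5.
Augment src->6->2->8->0->dst: bottleneck 3. Total 8.
Augment src->3->4->8->7->dst: bottleneck 1. Total 9.
No augmenting path remains in the residual graph.

9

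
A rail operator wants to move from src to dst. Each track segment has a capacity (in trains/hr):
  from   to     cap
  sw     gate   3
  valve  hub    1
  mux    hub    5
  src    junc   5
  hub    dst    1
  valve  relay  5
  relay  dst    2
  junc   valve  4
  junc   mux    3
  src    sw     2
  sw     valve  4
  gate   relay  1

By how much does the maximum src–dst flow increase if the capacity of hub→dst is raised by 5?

3

Original max flow = 3.
After raising cap(hub→dst), augmenting paths through that edge carry 3 more units.
New max flow = 6. Increase = 3.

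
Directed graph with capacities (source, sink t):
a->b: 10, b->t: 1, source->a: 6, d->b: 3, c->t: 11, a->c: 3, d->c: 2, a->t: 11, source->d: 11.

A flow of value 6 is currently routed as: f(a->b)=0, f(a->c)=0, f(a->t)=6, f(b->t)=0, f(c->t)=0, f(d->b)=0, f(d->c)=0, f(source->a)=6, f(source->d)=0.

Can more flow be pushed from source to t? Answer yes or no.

Yes

Residual path source->d->c->t has bottleneck 2 > 0.
Pushing 2 along it raises the flow to 8, so the given flow is not maximum.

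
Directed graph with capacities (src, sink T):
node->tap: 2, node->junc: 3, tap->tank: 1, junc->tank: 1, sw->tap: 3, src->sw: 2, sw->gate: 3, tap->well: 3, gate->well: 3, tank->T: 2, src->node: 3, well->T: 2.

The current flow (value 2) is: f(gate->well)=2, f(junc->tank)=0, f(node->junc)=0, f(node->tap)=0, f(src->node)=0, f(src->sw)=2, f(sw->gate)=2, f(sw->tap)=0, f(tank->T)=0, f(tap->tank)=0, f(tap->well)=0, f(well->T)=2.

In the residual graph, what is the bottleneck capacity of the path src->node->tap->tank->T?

1

Residual capacities along the path: src->node: 3, node->tap: 2, tap->tank: 1, tank->T: 2.
Minimum is 1.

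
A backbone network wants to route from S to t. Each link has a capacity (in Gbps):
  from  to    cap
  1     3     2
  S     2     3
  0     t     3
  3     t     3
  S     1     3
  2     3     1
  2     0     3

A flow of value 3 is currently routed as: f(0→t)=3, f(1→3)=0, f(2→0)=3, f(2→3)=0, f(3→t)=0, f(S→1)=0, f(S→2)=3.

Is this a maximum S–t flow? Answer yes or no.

Residual path S→1→3→t has bottleneck 2 > 0.
Pushing 2 along it raises the flow to 5, so the given flow is not maximum.

No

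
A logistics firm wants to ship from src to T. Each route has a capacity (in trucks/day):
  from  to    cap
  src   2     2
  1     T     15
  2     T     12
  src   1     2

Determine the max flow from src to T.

4

Augment src→2→T: bottleneck 2. Total 2.
Augment src→1→T: bottleneck 2. Total 4.
No augmenting path remains in the residual graph.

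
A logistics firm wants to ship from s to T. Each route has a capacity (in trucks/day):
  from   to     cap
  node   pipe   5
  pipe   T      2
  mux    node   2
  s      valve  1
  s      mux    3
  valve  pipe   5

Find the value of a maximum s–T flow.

Augment s→valve→pipe→T: bottleneck 1. Total 1.
Augment s→mux→node→pipe→T: bottleneck 1. Total 2.
No augmenting path remains in the residual graph.

2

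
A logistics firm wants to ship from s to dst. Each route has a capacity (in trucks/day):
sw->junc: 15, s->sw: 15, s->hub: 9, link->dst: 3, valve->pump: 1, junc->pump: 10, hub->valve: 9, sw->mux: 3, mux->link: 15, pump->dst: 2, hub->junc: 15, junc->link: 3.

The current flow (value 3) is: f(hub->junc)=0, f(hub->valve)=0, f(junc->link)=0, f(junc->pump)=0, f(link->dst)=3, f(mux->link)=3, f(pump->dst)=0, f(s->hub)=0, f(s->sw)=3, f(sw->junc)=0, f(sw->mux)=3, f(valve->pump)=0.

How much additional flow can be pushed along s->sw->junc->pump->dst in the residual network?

Residual capacities along the path: s->sw: 12, sw->junc: 15, junc->pump: 10, pump->dst: 2.
Minimum is 2.

2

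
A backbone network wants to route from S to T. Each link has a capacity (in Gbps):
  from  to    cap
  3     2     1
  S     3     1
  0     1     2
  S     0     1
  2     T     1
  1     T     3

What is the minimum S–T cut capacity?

Max flow = 2 (via 2 augmenting paths).
In the residual at optimum, the set reachable from S is {S}.
Cut edges: S->0 (cap 1), S->3 (cap 1). Sum = 2.

2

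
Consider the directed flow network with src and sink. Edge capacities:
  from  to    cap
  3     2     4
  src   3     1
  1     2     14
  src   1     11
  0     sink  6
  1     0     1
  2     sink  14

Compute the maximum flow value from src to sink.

Augment src→1→0→sink: bottleneck 1. Total 1.
Augment src→1→2→sink: bottleneck 10. Total 11.
Augment src→3→2→sink: bottleneck 1. Total 12.
No augmenting path remains in the residual graph.

12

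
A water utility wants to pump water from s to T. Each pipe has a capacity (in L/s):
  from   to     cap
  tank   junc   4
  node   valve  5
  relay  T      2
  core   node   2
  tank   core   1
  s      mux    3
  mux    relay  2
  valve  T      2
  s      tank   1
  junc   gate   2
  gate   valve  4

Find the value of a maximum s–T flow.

Augment s->mux->relay->T: bottleneck 2. Total 2.
Augment s->tank->core->node->valve->T: bottleneck 1. Total 3.
No augmenting path remains in the residual graph.

3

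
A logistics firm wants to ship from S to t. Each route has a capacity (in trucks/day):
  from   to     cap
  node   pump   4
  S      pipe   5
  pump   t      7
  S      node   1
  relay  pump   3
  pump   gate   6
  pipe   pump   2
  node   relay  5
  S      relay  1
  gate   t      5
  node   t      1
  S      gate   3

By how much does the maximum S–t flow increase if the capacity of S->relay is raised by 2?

Original max flow = 7.
After raising cap(S->relay), augmenting paths through that edge carry 2 more units.
New max flow = 9. Increase = 2.

2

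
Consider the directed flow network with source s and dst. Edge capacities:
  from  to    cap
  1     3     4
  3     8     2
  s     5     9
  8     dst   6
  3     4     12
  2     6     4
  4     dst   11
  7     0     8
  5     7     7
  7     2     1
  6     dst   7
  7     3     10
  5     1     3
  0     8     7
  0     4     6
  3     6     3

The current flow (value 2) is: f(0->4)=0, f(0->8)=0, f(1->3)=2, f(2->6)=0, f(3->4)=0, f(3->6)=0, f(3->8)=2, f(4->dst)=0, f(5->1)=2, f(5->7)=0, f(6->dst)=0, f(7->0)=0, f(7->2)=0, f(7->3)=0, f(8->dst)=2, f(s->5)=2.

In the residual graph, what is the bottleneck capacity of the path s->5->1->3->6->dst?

1

Residual capacities along the path: s->5: 7, 5->1: 1, 1->3: 2, 3->6: 3, 6->dst: 7.
Minimum is 1.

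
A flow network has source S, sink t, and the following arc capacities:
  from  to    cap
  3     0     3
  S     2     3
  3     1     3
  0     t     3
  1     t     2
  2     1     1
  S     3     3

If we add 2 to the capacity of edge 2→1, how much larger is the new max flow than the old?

1

Original max flow = 4.
After raising cap(2→1), augmenting paths through that edge carry 1 more unit.
New max flow = 5. Increase = 1.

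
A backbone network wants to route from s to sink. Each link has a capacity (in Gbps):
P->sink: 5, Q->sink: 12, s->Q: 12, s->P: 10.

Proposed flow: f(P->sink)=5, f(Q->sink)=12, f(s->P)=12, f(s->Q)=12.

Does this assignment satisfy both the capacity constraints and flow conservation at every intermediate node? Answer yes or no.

Capacity violated on s->P: flow 12 > capacity 10.

No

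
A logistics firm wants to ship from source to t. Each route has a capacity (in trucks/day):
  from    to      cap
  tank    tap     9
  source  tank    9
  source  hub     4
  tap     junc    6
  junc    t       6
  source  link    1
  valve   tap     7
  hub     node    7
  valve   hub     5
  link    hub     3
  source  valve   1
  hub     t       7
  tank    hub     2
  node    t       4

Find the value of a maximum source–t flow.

14

Augment source->hub->t: bottleneck 4. Total 4.
Augment source->valve->hub->t: bottleneck 1. Total 5.
Augment source->link->hub->t: bottleneck 1. Total 6.
Augment source->tank->hub->t: bottleneck 1. Total 7.
Augment source->tank->tap->junc->t: bottleneck 6. Total 13.
Augment source->tank->hub->node->t: bottleneck 1. Total 14.
No augmenting path remains in the residual graph.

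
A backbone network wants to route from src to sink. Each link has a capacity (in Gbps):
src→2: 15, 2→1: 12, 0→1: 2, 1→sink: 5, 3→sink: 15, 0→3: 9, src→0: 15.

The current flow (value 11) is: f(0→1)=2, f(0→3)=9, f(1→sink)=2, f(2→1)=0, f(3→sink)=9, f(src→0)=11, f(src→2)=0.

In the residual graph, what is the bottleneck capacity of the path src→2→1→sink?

Residual capacities along the path: src→2: 15, 2→1: 12, 1→sink: 3.
Minimum is 3.

3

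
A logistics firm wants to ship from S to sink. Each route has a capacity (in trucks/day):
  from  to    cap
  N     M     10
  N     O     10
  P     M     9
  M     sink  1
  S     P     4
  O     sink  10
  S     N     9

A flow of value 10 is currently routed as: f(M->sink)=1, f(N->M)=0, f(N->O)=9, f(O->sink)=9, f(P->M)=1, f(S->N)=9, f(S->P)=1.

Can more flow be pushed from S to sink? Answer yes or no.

Residual reachable from S: {M, P, S}; sink is not reachable.
Saturated cut: S->N, M->sink with total capacity 10 = current flow value. Flow is maximum.

No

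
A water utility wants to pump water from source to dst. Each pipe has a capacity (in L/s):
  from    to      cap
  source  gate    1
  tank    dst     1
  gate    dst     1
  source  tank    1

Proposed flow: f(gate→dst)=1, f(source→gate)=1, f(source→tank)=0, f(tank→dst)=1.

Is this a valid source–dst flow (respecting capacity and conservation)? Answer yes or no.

Conservation fails at tank: inflow 0 ≠ outflow 1.

No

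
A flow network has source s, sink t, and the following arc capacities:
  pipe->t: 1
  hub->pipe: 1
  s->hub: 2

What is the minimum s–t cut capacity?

1

Max flow = 1 (via 1 augmenting path).
In the residual at optimum, the set reachable from s is {hub, s}.
Cut edges: hub->pipe (cap 1). Sum = 1.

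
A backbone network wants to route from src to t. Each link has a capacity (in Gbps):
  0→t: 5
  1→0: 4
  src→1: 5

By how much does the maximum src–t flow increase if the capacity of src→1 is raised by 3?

Original max flow = 4.
Edge src→1 does not cross the min cut (source side {1, src}), so extra capacity there cannot help.
New max flow = 4. Increase = 0.

0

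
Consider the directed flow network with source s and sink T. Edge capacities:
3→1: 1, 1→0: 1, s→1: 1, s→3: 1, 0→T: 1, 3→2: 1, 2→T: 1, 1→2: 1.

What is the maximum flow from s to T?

2

Augment s→3→2→T: bottleneck 1. Total 1.
Augment s→1→0→T: bottleneck 1. Total 2.
No augmenting path remains in the residual graph.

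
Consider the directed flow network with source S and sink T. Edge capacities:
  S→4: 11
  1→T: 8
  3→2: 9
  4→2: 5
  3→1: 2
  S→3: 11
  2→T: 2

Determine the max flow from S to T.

Augment S→3→1→T: bottleneck 2. Total 2.
Augment S→3→2→T: bottleneck 2. Total 4.
No augmenting path remains in the residual graph.

4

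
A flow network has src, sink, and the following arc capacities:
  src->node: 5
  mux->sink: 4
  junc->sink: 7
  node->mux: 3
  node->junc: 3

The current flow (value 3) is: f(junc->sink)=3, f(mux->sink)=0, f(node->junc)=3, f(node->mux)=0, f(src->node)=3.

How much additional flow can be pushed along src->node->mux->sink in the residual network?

Residual capacities along the path: src->node: 2, node->mux: 3, mux->sink: 4.
Minimum is 2.

2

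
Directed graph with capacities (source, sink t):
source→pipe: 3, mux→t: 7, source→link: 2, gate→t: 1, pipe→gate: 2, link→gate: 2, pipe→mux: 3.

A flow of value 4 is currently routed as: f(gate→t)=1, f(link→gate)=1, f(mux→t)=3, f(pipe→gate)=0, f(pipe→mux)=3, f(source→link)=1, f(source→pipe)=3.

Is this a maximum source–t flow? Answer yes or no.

Residual reachable from source: {gate, link, source}; t is not reachable.
Saturated cut: source→pipe, gate→t with total capacity 4 = current flow value. Flow is maximum.

Yes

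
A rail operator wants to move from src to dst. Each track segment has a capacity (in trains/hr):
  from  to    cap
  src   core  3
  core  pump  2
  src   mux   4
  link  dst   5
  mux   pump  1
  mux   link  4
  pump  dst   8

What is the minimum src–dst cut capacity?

Max flow = 6 (via 3 augmenting paths).
In the residual at optimum, the set reachable from src is {core, src}.
Cut edges: src→mux (cap 4), core→pump (cap 2). Sum = 6.

6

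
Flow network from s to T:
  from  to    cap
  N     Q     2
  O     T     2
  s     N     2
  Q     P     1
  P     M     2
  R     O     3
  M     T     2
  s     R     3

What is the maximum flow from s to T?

Augment s->R->O->T: bottleneck 2. Total 2.
Augment s->N->Q->P->M->T: bottleneck 1. Total 3.
No augmenting path remains in the residual graph.

3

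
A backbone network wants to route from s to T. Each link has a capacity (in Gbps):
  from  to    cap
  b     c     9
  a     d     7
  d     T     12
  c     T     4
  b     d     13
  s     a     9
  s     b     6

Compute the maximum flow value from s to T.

13

Augment s->b->c->T: bottleneck 4. Total 4.
Augment s->b->d->T: bottleneck 2. Total 6.
Augment s->a->d->T: bottleneck 7. Total 13.
No augmenting path remains in the residual graph.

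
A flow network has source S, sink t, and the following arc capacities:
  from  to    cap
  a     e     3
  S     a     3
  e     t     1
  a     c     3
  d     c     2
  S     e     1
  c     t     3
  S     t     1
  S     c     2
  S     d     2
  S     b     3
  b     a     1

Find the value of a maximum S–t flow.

5

Augment S->t: bottleneck 1. Total 1.
Augment S->c->t: bottleneck 2. Total 3.
Augment S->e->t: bottleneck 1. Total 4.
Augment S->d->c->t: bottleneck 1. Total 5.
No augmenting path remains in the residual graph.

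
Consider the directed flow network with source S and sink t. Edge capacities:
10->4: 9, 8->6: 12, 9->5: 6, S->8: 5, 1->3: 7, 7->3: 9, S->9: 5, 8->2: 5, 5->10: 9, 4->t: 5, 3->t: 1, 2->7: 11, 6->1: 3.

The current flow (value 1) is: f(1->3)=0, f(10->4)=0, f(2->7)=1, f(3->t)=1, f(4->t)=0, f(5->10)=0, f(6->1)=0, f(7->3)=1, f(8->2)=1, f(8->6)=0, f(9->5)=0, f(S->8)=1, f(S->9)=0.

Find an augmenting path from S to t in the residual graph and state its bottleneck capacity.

S->9->5->10->4->t, bottleneck 5

Residual along S->9->5->10->4->t: S->9: 5, 9->5: 6, 5->10: 9, 10->4: 9, 4->t: 5.
Bottleneck = min = 5.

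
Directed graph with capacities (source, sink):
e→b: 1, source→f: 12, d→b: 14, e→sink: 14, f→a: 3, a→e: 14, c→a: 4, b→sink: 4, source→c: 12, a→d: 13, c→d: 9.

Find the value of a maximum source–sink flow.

Augment source→f→a→e→sink: bottleneck 3. Total 3.
Augment source→c→a→e→sink: bottleneck 4. Total 7.
Augment source→c→d→b→sink: bottleneck 4. Total 11.
No augmenting path remains in the residual graph.

11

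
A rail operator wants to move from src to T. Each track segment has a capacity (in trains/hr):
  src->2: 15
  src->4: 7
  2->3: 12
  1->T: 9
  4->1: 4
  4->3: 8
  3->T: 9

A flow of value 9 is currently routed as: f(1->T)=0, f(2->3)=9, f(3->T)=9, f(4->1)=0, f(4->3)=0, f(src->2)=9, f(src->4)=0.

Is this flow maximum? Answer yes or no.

No

Residual path src->4->1->T has bottleneck 4 > 0.
Pushing 4 along it raises the flow to 13, so the given flow is not maximum.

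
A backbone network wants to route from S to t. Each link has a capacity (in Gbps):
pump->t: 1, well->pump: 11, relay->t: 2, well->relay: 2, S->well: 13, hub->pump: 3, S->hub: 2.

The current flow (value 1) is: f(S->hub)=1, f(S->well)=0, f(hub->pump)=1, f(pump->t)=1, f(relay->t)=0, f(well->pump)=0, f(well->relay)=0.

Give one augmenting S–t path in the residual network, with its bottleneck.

Residual along S->well->relay->t: S->well: 13, well->relay: 2, relay->t: 2.
Bottleneck = min = 2.

S->well->relay->t, bottleneck 2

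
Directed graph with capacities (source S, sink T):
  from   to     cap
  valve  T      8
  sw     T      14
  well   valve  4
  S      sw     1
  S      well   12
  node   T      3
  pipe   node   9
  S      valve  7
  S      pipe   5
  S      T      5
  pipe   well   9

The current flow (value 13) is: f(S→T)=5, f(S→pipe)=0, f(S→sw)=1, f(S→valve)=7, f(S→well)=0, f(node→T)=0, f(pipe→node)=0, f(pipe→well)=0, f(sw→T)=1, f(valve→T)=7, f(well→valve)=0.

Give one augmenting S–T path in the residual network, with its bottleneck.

S→pipe→node→T, bottleneck 3

Residual along S→pipe→node→T: S→pipe: 5, pipe→node: 9, node→T: 3.
Bottleneck = min = 3.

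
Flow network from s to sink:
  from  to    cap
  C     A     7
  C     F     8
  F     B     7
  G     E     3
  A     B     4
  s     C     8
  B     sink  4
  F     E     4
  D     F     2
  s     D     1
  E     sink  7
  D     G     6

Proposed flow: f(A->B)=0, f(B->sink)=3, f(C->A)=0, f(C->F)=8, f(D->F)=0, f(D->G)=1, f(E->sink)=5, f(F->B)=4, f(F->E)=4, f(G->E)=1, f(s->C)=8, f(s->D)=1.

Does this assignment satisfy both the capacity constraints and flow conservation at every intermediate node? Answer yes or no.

Conservation fails at B: inflow 4 ≠ outflow 3.

No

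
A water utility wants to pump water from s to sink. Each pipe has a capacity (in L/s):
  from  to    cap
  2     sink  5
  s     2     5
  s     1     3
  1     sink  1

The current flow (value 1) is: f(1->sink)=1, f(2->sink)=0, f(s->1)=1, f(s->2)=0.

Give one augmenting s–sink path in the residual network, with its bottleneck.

s->2->sink, bottleneck 5

Residual along s->2->sink: s->2: 5, 2->sink: 5.
Bottleneck = min = 5.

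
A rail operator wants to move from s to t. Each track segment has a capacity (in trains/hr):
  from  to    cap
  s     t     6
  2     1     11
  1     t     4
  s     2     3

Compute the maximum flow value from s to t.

Augment s->t: bottleneck 6. Total 6.
Augment s->2->1->t: bottleneck 3. Total 9.
No augmenting path remains in the residual graph.

9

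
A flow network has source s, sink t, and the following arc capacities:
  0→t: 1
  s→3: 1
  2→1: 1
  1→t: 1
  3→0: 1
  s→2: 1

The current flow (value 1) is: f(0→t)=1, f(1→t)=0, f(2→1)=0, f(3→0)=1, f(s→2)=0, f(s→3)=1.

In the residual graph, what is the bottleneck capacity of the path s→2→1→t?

1

Residual capacities along the path: s→2: 1, 2→1: 1, 1→t: 1.
Minimum is 1.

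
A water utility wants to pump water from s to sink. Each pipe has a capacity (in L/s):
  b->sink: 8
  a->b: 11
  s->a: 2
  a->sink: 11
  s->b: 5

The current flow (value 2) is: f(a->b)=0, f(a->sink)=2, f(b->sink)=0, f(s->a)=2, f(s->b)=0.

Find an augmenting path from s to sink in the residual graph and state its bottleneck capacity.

s->b->sink, bottleneck 5

Residual along s->b->sink: s->b: 5, b->sink: 8.
Bottleneck = min = 5.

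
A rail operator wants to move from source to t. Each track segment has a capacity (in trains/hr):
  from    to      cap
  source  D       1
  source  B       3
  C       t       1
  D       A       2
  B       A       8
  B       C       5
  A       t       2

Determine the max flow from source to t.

Augment source→D→A→t: bottleneck 1. Total 1.
Augment source→B→A→t: bottleneck 1. Total 2.
Augment source→B→C→t: bottleneck 1. Total 3.
No augmenting path remains in the residual graph.

3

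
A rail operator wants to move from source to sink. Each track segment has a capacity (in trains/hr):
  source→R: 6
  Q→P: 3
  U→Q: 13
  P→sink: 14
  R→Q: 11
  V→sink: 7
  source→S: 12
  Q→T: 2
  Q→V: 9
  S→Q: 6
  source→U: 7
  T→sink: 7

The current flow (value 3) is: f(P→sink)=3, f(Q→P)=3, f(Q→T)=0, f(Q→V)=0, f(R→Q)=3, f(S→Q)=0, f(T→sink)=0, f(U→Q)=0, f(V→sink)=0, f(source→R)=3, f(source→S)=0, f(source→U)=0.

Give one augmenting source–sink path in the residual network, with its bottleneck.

Residual along source→R→Q→V→sink: source→R: 3, R→Q: 8, Q→V: 9, V→sink: 7.
Bottleneck = min = 3.

source→R→Q→V→sink, bottleneck 3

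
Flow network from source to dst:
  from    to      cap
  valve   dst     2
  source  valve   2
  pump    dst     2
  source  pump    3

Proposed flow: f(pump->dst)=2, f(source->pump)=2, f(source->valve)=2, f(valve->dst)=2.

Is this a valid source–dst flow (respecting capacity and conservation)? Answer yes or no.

Yes

Every edge has 0 ≤ f(e) ≤ cap(e).
At each intermediate node, inflow equals outflow.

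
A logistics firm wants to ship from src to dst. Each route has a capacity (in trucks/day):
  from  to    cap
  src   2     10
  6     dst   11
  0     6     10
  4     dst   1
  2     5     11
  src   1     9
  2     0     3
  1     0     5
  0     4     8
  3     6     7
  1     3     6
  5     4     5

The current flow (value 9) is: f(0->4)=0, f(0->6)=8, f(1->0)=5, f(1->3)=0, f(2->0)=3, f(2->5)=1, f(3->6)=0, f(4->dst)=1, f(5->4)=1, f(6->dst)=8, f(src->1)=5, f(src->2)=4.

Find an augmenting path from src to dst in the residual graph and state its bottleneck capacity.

Residual along src->1->3->6->dst: src->1: 4, 1->3: 6, 3->6: 7, 6->dst: 3.
Bottleneck = min = 3.

src->1->3->6->dst, bottleneck 3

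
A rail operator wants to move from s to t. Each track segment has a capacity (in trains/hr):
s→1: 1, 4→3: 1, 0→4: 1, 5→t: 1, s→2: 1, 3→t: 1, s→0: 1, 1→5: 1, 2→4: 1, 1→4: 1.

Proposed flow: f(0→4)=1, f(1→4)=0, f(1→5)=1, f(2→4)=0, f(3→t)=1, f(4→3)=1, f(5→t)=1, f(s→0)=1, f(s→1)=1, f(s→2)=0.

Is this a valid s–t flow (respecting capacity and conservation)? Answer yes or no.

Every edge has 0 ≤ f(e) ≤ cap(e).
At each intermediate node, inflow equals outflow.

Yes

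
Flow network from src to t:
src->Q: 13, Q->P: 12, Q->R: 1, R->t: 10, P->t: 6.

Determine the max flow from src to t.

Augment src->Q->R->t: bottleneck 1. Total 1.
Augment src->Q->P->t: bottleneck 6. Total 7.
No augmenting path remains in the residual graph.

7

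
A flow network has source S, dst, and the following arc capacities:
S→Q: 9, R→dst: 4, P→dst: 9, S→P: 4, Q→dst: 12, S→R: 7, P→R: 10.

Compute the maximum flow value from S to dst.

Augment S→Q→dst: bottleneck 9. Total 9.
Augment S→P→dst: bottleneck 4. Total 13.
Augment S→R→dst: bottleneck 4. Total 17.
No augmenting path remains in the residual graph.

17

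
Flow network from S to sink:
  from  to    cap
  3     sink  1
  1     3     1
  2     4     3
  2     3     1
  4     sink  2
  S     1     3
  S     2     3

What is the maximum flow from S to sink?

3

Augment S→2→4→sink: bottleneck 2. Total 2.
Augment S→2→3→sink: bottleneck 1. Total 3.
No augmenting path remains in the residual graph.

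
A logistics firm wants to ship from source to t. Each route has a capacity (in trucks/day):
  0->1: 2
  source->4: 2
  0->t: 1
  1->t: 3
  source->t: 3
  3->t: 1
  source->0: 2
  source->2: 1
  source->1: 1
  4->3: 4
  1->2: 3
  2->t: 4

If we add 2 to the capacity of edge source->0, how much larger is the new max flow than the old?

Original max flow = 8.
After raising cap(source->0), augmenting paths through that edge carry 1 more unit.
New max flow = 9. Increase = 1.

1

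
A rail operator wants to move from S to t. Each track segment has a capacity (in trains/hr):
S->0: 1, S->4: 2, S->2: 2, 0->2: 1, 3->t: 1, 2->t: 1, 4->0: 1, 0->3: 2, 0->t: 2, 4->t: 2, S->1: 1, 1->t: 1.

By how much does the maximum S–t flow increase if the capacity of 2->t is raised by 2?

Original max flow = 5.
After raising cap(2->t), augmenting paths through that edge carry 1 more unit.
New max flow = 6. Increase = 1.

1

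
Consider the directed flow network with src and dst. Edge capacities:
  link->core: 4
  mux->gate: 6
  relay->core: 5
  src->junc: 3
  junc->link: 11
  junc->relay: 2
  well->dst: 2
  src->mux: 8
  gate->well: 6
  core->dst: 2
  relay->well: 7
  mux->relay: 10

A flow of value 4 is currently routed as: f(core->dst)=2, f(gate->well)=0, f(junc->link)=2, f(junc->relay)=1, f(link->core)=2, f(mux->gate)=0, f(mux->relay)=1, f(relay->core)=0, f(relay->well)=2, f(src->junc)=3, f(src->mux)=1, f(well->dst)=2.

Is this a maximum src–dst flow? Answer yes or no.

Yes

Residual reachable from src: {core, gate, junc, link, mux, relay, src, well}; dst is not reachable.
Saturated cut: core->dst, well->dst with total capacity 4 = current flow value. Flow is maximum.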